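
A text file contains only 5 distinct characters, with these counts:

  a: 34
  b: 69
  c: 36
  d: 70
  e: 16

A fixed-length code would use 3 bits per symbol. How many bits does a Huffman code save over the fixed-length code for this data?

175

Fixed-length: 3 bits × 225 symbols = 675 bits.
Huffman merges:
combine e(16), a(34) → 50
combine c(36), 50 → 86
combine b(69), d(70) → 139
combine 86, 139 → 225
Huffman total = 50 + 86 + 139 + 225 = 500 bits.
Saving = 675 − 500 = 175 bits.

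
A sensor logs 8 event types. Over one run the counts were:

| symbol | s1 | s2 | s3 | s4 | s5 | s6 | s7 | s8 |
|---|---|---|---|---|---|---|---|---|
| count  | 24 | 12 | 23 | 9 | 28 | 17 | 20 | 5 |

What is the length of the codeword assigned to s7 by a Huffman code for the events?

Build the tree from the bottom:
merge s8(5) and s4(9): 14
merge s2(12) and 14: 26
merge s6(17) and s7(20): 37
merge s3(23) and s1(24): 47
merge 26 and s5(28): 54
merge 37 and 47: 84
merge 54 and 84: 138
s7's leaf is at depth 3, giving a 3-bit codeword.

3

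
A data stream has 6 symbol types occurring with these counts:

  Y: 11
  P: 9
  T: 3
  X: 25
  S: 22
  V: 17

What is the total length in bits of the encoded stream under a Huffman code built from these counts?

Build the Huffman tree bottom-up:
combine T(3), P(9) → 12
combine Y(11), 12 → 23
combine V(17), S(22) → 39
combine 23, X(25) → 48
combine 39, 48 → 87
The encoded length is the sum of every internal node's weight: 12 + 23 + 39 + 48 + 87 = 209 bits.

209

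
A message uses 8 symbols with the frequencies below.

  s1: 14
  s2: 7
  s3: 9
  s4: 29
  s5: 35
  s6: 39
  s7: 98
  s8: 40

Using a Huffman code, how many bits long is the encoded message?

721

Greedily combine the two least-frequent nodes:
combine s2(7), s3(9) → 16
combine s1(14), 16 → 30
combine s4(29), 30 → 59
combine s5(35), s6(39) → 74
combine s8(40), 59 → 99
combine 74, s7(98) → 172
combine 99, 172 → 271
Each symbol's bit-cost is frequency × depth; summing gives 721 bits (equivalently 16 + 30 + 59 + 74 + 99 + 172 + 271).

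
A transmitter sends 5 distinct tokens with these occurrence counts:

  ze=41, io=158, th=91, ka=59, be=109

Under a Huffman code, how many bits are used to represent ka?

Build the tree from the bottom:
combine ze(41), ka(59) → 100
combine th(91), 100 → 191
combine be(109), io(158) → 267
combine 191, 267 → 458
ka sits 3 levels below the root, so its codeword is 3 bits.

3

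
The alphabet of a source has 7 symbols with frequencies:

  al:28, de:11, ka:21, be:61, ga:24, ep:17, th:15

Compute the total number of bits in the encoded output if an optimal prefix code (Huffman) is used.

Build the Huffman tree bottom-up:
merge de(11) and th(15): 26
merge ep(17) and ka(21): 38
merge ga(24) and 26: 50
merge al(28) and 38: 66
merge 50 and be(61): 111
merge 66 and 111: 177
Total encoded bits = sum of merged weights = 26 + 38 + 50 + 66 + 111 + 177 = 468.

468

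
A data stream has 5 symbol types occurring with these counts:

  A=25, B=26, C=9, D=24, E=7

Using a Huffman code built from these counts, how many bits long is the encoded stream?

Merge the two smallest weights repeatedly:
E(7) + C(9) → 16
16 + D(24) → 40
A(25) + B(26) → 51
40 + 51 → 91
Each symbol's bit-cost is frequency × depth; summing gives 198 bits (equivalently 16 + 40 + 51 + 91).

198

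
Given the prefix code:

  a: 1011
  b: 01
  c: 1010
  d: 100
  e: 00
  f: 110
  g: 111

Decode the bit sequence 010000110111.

Read left to right; each codeword is recognised as soon as it completes (prefix code):
  01→b | 00→e | 00→e | 110→f | 111→g
Decoded message: beefg

beefg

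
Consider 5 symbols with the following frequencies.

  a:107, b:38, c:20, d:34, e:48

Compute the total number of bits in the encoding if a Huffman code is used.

527

Build the Huffman tree bottom-up:
c(20) + d(34) → 54
b(38) + e(48) → 86
54 + 86 → 140
a(107) + 140 → 247
Each symbol's bit-cost is frequency × depth; summing gives 527 bits (equivalently 54 + 86 + 140 + 247).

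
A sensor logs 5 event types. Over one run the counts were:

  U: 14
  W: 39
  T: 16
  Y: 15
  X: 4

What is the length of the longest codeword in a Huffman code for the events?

Merge the two lowest-weight nodes at each step:
combine X(4), U(14) → 18
combine Y(15), T(16) → 31
combine 18, 31 → 49
combine W(39), 49 → 88
The first pair merged (X, U) ends up deepest, at depth 3.

3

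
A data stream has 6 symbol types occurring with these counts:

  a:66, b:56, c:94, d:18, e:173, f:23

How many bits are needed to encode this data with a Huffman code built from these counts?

985

Merge the two smallest weights repeatedly:
merge d(18) and f(23): 41
merge 41 and b(56): 97
merge a(66) and c(94): 160
merge 97 and 160: 257
merge e(173) and 257: 430
Total encoded bits = sum of merged weights = 41 + 97 + 160 + 257 + 430 = 985.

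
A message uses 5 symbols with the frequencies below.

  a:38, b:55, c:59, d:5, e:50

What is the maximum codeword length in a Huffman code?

3

Merge the two lowest-weight nodes at each step:
combine d(5), a(38) → 43
combine 43, e(50) → 93
combine b(55), c(59) → 114
combine 93, 114 → 207
Maximum depth reached is 3.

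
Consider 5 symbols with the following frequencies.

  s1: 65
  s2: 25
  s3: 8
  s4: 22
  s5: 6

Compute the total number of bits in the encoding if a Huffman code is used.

Merge the two smallest weights repeatedly:
combine s5(6), s3(8) → 14
combine 14, s4(22) → 36
combine s2(25), 36 → 61
combine 61, s1(65) → 126
Each symbol's bit-cost is frequency × depth; summing gives 237 bits (equivalently 14 + 36 + 61 + 126).

237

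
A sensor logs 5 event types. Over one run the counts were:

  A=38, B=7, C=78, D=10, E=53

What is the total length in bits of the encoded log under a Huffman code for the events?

366

Build the Huffman tree bottom-up:
combine B(7), D(10) → 17
combine 17, A(38) → 55
combine E(53), 55 → 108
combine C(78), 108 → 186
Total encoded bits = sum of merged weights = 17 + 55 + 108 + 186 = 366.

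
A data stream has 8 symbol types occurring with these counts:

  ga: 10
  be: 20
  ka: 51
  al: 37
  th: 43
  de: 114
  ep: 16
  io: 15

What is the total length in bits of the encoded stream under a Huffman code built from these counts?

Greedily combine the two least-frequent nodes:
ga(10) + io(15) → 25
ep(16) + be(20) → 36
25 + 36 → 61
al(37) + th(43) → 80
ka(51) + 61 → 112
80 + 112 → 192
de(114) + 192 → 306
Total encoded bits = sum of merged weights = 25 + 36 + 61 + 80 + 112 + 192 + 306 = 812.

812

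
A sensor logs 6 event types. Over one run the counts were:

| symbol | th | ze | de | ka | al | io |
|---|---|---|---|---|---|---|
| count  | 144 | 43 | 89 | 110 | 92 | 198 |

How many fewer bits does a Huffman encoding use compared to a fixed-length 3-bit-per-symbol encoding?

342

Fixed-length: 3 bits × 676 symbols = 2028 bits.
Huffman merges:
ze(43) + de(89) → 132
al(92) + ka(110) → 202
132 + th(144) → 276
io(198) + 202 → 400
276 + 400 → 676
Huffman total = 132 + 202 + 276 + 400 + 676 = 1686 bits.
Saving = 2028 − 1686 = 342 bits.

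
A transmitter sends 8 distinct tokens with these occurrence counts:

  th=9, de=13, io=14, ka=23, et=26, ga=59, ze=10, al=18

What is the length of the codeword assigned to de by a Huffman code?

Repeatedly merge the two smallest:
merge th(9) and ze(10): 19
merge de(13) and io(14): 27
merge al(18) and 19: 37
merge ka(23) and et(26): 49
merge 27 and 37: 64
merge 49 and ga(59): 108
merge 64 and 108: 172
de sits 3 levels below the root, so its codeword is 3 bits.

3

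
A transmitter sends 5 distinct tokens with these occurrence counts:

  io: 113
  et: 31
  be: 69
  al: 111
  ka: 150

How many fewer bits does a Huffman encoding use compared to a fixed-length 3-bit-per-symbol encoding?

Fixed-length: 3 bits × 474 symbols = 1422 bits.
Huffman merges:
combine et(31), be(69) → 100
combine 100, al(111) → 211
combine io(113), ka(150) → 263
combine 211, 263 → 474
Huffman total = 100 + 211 + 263 + 474 = 1048 bits.
Saving = 1422 − 1048 = 374 bits.

374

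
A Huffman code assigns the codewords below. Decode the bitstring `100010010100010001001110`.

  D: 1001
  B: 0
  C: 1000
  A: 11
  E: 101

CDBCCDAB

Read left to right; each codeword is recognised as soon as it completes (prefix code):
  1000→C | 1001→D | 0→B | 1000→C | 1000→C | 1001→D | 11→A | 0→B
Decoded message: CDBCCDAB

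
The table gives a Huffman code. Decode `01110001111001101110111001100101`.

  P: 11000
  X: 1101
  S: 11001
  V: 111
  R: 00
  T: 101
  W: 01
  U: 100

WPVUXXSUT

Read left to right; each codeword is recognised as soon as it completes (prefix code):
  01→W | 11000→P | 111→V | 100→U | 1101→X | 1101→X | 11001→S | 100→U | 101→T
Decoded message: WPVUXXSUT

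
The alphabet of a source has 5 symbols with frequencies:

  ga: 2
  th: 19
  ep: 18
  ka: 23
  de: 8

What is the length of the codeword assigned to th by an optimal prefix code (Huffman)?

Repeatedly merge the two smallest:
ga(2) + de(8) → 10
10 + ep(18) → 28
th(19) + ka(23) → 42
28 + 42 → 70
The subtree containing th is merged 2 times, so code length = 2.

2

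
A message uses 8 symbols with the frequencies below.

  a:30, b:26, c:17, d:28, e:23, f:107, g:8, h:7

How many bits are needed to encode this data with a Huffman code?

620

Build the Huffman tree bottom-up:
combine h(7), g(8) → 15
combine 15, c(17) → 32
combine e(23), b(26) → 49
combine d(28), a(30) → 58
combine 32, 49 → 81
combine 58, 81 → 139
combine f(107), 139 → 246
Total encoded bits = sum of merged weights = 15 + 32 + 49 + 58 + 81 + 139 + 246 = 620.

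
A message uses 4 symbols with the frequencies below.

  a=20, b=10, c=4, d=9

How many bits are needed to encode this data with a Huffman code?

79

Build the Huffman tree bottom-up:
combine c(4), d(9) → 13
combine b(10), 13 → 23
combine a(20), 23 → 43
Each symbol's bit-cost is frequency × depth; summing gives 79 bits (equivalently 13 + 23 + 43).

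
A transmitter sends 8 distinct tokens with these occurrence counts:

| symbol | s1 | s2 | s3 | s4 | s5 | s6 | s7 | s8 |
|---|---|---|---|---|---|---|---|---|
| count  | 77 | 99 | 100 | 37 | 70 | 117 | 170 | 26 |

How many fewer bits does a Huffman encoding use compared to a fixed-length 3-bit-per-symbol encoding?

107

Fixed-length: 3 bits × 696 symbols = 2088 bits.
Huffman merges:
combine s8(26), s4(37) → 63
combine 63, s5(70) → 133
combine s1(77), s2(99) → 176
combine s3(100), s6(117) → 217
combine 133, s7(170) → 303
combine 176, 217 → 393
combine 303, 393 → 696
Huffman total = 63 + 133 + 176 + 217 + 303 + 393 + 696 = 1981 bits.
Saving = 2088 − 1981 = 107 bits.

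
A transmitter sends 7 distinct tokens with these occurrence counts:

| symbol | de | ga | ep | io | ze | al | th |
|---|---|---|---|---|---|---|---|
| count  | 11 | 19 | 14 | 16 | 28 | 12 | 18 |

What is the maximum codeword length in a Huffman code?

3

Merge the two lowest-weight nodes at each step:
combine de(11), al(12) → 23
combine ep(14), io(16) → 30
combine th(18), ga(19) → 37
combine 23, ze(28) → 51
combine 30, 37 → 67
combine 51, 67 → 118
Maximum depth reached is 3.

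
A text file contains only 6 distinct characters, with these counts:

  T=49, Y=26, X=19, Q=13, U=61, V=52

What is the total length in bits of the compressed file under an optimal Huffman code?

Greedily combine the two least-frequent nodes:
merge Q(13) and X(19): 32
merge Y(26) and 32: 58
merge T(49) and V(52): 101
merge 58 and U(61): 119
merge 101 and 119: 220
Total encoded bits = sum of merged weights = 32 + 58 + 101 + 119 + 220 = 530.

530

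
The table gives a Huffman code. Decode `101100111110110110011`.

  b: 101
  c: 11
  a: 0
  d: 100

bdccbbdc

Read left to right; each codeword is recognised as soon as it completes (prefix code):
  101→b | 100→d | 11→c | 11→c | 101→b | 101→b | 100→d | 11→c
Decoded message: bdccbbdc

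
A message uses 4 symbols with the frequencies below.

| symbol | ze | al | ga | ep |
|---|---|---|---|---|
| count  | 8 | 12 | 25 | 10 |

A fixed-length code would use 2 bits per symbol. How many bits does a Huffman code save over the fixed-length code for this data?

Fixed-length: 2 bits × 55 symbols = 110 bits.
Huffman merges:
merge ze(8) and ep(10): 18
merge al(12) and 18: 30
merge ga(25) and 30: 55
Huffman total = 18 + 30 + 55 = 103 bits.
Saving = 110 − 103 = 7 bits.

7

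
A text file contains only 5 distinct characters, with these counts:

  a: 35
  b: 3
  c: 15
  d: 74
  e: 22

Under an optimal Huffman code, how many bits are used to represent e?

Repeatedly merge the two smallest:
combine b(3), c(15) → 18
combine 18, e(22) → 40
combine a(35), 40 → 75
combine d(74), 75 → 149
e sits 3 levels below the root, so its codeword is 3 bits.

3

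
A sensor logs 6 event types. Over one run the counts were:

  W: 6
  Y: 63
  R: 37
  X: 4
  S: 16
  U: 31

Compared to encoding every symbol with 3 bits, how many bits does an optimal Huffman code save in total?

127

Fixed-length: 3 bits × 157 symbols = 471 bits.
Huffman merges:
combine X(4), W(6) → 10
combine 10, S(16) → 26
combine 26, U(31) → 57
combine R(37), 57 → 94
combine Y(63), 94 → 157
Huffman total = 10 + 26 + 57 + 94 + 157 = 344 bits.
Saving = 471 − 344 = 127 bits.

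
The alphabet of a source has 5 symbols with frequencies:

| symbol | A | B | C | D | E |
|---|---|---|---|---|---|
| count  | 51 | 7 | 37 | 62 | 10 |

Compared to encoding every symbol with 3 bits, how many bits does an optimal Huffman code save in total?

Fixed-length: 3 bits × 167 symbols = 501 bits.
Huffman merges:
B(7) + E(10) → 17
17 + C(37) → 54
A(51) + 54 → 105
D(62) + 105 → 167
Huffman total = 17 + 54 + 105 + 167 = 343 bits.
Saving = 501 − 343 = 158 bits.

158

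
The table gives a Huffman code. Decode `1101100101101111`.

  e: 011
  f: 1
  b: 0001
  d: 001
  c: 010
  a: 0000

Read left to right; each codeword is recognised as soon as it completes (prefix code):
  1→f | 1→f | 011→e | 001→d | 011→e | 011→e | 1→f | 1→f
Decoded message: ffedeeff

ffedeeff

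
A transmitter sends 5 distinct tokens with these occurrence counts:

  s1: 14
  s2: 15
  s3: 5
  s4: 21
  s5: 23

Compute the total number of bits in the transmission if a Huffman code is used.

Merge the two smallest weights repeatedly:
s3(5) + s1(14) → 19
s2(15) + 19 → 34
s4(21) + s5(23) → 44
34 + 44 → 78
Each symbol's bit-cost is frequency × depth; summing gives 175 bits (equivalently 19 + 34 + 44 + 78).

175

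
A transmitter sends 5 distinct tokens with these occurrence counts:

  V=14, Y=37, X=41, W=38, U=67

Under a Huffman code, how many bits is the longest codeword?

Merge the two lowest-weight nodes at each step:
V(14) + Y(37) → 51
W(38) + X(41) → 79
51 + U(67) → 118
79 + 118 → 197
Maximum depth reached is 3.

3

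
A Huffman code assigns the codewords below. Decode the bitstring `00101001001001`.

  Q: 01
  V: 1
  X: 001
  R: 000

XQXXX

Read left to right; each codeword is recognised as soon as it completes (prefix code):
  001→X | 01→Q | 001→X | 001→X | 001→X
Decoded message: XQXXX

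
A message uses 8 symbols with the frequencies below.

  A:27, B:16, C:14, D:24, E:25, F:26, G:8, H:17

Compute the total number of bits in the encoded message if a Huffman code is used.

466

Merge the two smallest weights repeatedly:
G(8) + C(14) → 22
B(16) + H(17) → 33
22 + D(24) → 46
E(25) + F(26) → 51
A(27) + 33 → 60
46 + 51 → 97
60 + 97 → 157
Total encoded bits = sum of merged weights = 22 + 33 + 46 + 51 + 60 + 97 + 157 = 466.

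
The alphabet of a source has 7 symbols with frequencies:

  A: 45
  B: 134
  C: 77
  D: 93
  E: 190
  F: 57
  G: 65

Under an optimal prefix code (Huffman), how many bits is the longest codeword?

Merge the two lowest-weight nodes at each step:
A(45) + F(57) → 102
G(65) + C(77) → 142
D(93) + 102 → 195
B(134) + 142 → 276
E(190) + 195 → 385
276 + 385 → 661
Maximum depth reached is 4.

4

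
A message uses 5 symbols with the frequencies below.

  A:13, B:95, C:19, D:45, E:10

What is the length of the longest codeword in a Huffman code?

4

Merge the two lowest-weight nodes at each step:
merge E(10) and A(13): 23
merge C(19) and 23: 42
merge 42 and D(45): 87
merge 87 and B(95): 182
Maximum depth reached is 4.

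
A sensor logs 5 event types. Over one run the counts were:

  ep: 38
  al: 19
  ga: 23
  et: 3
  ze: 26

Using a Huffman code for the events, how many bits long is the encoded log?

240

Build the Huffman tree bottom-up:
merge et(3) and al(19): 22
merge 22 and ga(23): 45
merge ze(26) and ep(38): 64
merge 45 and 64: 109
Total encoded bits = sum of merged weights = 22 + 45 + 64 + 109 = 240.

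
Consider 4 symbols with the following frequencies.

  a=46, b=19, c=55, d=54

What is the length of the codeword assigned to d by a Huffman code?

2

Huffman merges, smallest pair first:
merge b(19) and a(46): 65
merge d(54) and c(55): 109
merge 65 and 109: 174
The subtree containing d is merged 2 times, so code length = 2.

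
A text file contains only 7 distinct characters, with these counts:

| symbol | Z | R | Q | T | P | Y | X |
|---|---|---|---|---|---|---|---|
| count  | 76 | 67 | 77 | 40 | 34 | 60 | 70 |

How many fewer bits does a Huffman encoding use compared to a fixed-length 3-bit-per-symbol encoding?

79

Fixed-length: 3 bits × 424 symbols = 1272 bits.
Huffman merges:
combine P(34), T(40) → 74
combine Y(60), R(67) → 127
combine X(70), 74 → 144
combine Z(76), Q(77) → 153
combine 127, 144 → 271
combine 153, 271 → 424
Huffman total = 74 + 127 + 144 + 153 + 271 + 424 = 1193 bits.
Saving = 1272 − 1193 = 79 bits.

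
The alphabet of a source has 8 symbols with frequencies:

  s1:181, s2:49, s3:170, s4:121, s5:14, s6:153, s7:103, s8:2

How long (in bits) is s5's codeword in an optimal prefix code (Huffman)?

5

Build the tree from the bottom:
merge s8(2) and s5(14): 16
merge 16 and s2(49): 65
merge 65 and s7(103): 168
merge s4(121) and s6(153): 274
merge 168 and s3(170): 338
merge s1(181) and 274: 455
merge 338 and 455: 793
s5 sits 5 levels below the root, so its codeword is 5 bits.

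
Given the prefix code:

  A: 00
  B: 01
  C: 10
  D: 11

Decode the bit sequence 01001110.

Read left to right; each codeword is recognised as soon as it completes (prefix code):
  01→B | 00→A | 11→D | 10→C
Decoded message: BADC

BADC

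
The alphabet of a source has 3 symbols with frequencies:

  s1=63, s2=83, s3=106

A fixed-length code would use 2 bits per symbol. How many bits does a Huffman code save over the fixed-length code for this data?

Fixed-length: 2 bits × 252 symbols = 504 bits.
Huffman merges:
combine s1(63), s2(83) → 146
combine s3(106), 146 → 252
Huffman total = 146 + 252 = 398 bits.
Saving = 504 − 398 = 106 bits.

106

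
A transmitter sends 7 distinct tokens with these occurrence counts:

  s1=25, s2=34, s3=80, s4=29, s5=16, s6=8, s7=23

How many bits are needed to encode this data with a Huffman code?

555

Greedily combine the two least-frequent nodes:
s6(8) + s5(16) → 24
s7(23) + 24 → 47
s1(25) + s4(29) → 54
s2(34) + 47 → 81
54 + s3(80) → 134
81 + 134 → 215
Each symbol's bit-cost is frequency × depth; summing gives 555 bits (equivalently 24 + 47 + 54 + 81 + 134 + 215).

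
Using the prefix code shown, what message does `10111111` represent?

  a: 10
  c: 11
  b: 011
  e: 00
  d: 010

Read left to right; each codeword is recognised as soon as it completes (prefix code):
  10→a | 11→c | 11→c | 11→c
Decoded message: accc

accc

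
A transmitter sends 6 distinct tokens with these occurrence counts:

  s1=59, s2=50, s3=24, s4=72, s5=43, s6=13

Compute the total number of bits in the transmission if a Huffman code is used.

639

Merge the two smallest weights repeatedly:
merge s6(13) and s3(24): 37
merge 37 and s5(43): 80
merge s2(50) and s1(59): 109
merge s4(72) and 80: 152
merge 109 and 152: 261
Total encoded bits = sum of merged weights = 37 + 80 + 109 + 152 + 261 = 639.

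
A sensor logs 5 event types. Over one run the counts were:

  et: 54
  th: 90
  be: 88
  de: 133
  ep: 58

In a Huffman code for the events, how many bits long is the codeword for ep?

3

Huffman merges, smallest pair first:
combine et(54), ep(58) → 112
combine be(88), th(90) → 178
combine 112, de(133) → 245
combine 178, 245 → 423
ep's leaf is at depth 3, giving a 3-bit codeword.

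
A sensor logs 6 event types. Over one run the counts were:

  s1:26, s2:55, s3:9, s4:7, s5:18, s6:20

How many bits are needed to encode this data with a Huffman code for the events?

311

Merge the two smallest weights repeatedly:
merge s4(7) and s3(9): 16
merge 16 and s5(18): 34
merge s6(20) and s1(26): 46
merge 34 and 46: 80
merge s2(55) and 80: 135
The encoded length is the sum of every internal node's weight: 16 + 34 + 46 + 80 + 135 = 311 bits.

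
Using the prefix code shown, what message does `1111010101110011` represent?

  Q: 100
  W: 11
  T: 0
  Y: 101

WWTYTWQW

Read left to right; each codeword is recognised as soon as it completes (prefix code):
  11→W | 11→W | 0→T | 101→Y | 0→T | 11→W | 100→Q | 11→W
Decoded message: WWTYTWQW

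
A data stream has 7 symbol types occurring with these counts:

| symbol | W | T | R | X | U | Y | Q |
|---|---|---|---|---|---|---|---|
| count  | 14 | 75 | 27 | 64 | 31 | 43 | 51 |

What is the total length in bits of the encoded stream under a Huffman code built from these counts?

Greedily combine the two least-frequent nodes:
merge W(14) and R(27): 41
merge U(31) and 41: 72
merge Y(43) and Q(51): 94
merge X(64) and 72: 136
merge T(75) and 94: 169
merge 136 and 169: 305
The encoded length is the sum of every internal node's weight: 41 + 72 + 94 + 136 + 169 + 305 = 817 bits.

817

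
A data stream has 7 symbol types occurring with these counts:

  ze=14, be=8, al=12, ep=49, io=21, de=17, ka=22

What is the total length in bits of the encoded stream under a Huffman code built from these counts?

Merge the two smallest weights repeatedly:
merge be(8) and al(12): 20
merge ze(14) and de(17): 31
merge 20 and io(21): 41
merge ka(22) and 31: 53
merge 41 and ep(49): 90
merge 53 and 90: 143
Total encoded bits = sum of merged weights = 20 + 31 + 41 + 53 + 90 + 143 = 378.

378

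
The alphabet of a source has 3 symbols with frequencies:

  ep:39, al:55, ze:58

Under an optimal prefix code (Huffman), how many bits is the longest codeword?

Merge the two lowest-weight nodes at each step:
merge ep(39) and al(55): 94
merge ze(58) and 94: 152
The rarest symbols sit at the bottom; the longest codeword is 2 bits.

2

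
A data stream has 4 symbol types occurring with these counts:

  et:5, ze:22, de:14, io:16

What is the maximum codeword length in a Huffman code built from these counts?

3

Merge the two lowest-weight nodes at each step:
merge et(5) and de(14): 19
merge io(16) and 19: 35
merge ze(22) and 35: 57
The first pair merged (et, de) ends up deepest, at depth 3.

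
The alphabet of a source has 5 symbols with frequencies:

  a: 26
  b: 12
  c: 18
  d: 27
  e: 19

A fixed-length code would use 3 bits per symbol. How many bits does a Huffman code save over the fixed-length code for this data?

72

Fixed-length: 3 bits × 102 symbols = 306 bits.
Huffman merges:
merge b(12) and c(18): 30
merge e(19) and a(26): 45
merge d(27) and 30: 57
merge 45 and 57: 102
Huffman total = 30 + 45 + 57 + 102 = 234 bits.
Saving = 306 − 234 = 72 bits.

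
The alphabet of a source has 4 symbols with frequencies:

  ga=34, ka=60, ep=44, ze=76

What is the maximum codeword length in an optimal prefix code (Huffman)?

Merge the two lowest-weight nodes at each step:
combine ga(34), ep(44) → 78
combine ka(60), ze(76) → 136
combine 78, 136 → 214
The first pair merged (ga, ep) ends up deepest, at depth 2.

2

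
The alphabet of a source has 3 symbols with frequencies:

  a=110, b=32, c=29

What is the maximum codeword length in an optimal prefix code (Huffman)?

2

Merge the two lowest-weight nodes at each step:
c(29) + b(32) → 61
61 + a(110) → 171
The first pair merged (c, b) ends up deepest, at depth 2.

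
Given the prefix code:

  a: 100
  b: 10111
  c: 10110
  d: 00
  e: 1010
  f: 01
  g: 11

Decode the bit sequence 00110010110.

Read left to right; each codeword is recognised as soon as it completes (prefix code):
  00→d | 11→g | 00→d | 10110→c
Decoded message: dgdc

dgdc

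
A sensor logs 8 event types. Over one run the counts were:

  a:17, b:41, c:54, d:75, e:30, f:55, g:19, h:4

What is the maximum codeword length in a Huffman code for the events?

Merge the two lowest-weight nodes at each step:
combine h(4), a(17) → 21
combine g(19), 21 → 40
combine e(30), 40 → 70
combine b(41), c(54) → 95
combine f(55), 70 → 125
combine d(75), 95 → 170
combine 125, 170 → 295
The first pair merged (h, a) ends up deepest, at depth 5.

5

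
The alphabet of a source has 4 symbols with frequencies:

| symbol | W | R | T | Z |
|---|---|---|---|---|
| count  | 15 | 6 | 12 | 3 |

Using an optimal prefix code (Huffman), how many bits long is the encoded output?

66

Build the Huffman tree bottom-up:
Z(3) + R(6) → 9
9 + T(12) → 21
W(15) + 21 → 36
Each symbol's bit-cost is frequency × depth; summing gives 66 bits (equivalently 9 + 21 + 36).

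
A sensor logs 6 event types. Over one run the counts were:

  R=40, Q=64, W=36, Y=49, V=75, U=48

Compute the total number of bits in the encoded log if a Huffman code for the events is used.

797

Greedily combine the two least-frequent nodes:
W(36) + R(40) → 76
U(48) + Y(49) → 97
Q(64) + V(75) → 139
76 + 97 → 173
139 + 173 → 312
Total encoded bits = sum of merged weights = 76 + 97 + 139 + 173 + 312 = 797.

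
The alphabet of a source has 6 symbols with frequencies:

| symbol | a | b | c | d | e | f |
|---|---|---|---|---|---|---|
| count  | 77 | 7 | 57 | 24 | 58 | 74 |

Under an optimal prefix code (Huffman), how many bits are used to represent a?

2

Build the tree from the bottom:
b(7) + d(24) → 31
31 + c(57) → 88
e(58) + f(74) → 132
a(77) + 88 → 165
132 + 165 → 297
a sits 2 levels below the root, so its codeword is 2 bits.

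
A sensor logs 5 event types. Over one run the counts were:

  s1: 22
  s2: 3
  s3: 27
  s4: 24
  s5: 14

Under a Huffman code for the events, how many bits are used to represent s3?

2

Repeatedly merge the two smallest:
s2(3) + s5(14) → 17
17 + s1(22) → 39
s4(24) + s3(27) → 51
39 + 51 → 90
s3 sits 2 levels below the root, so its codeword is 2 bits.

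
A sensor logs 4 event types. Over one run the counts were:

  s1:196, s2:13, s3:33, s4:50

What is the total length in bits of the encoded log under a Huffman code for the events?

Merge the two smallest weights repeatedly:
s2(13) + s3(33) → 46
46 + s4(50) → 96
96 + s1(196) → 292
Total encoded bits = sum of merged weights = 46 + 96 + 292 = 434.

434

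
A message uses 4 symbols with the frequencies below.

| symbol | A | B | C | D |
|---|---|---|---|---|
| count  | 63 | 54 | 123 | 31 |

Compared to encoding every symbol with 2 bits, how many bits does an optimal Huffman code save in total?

38

Fixed-length: 2 bits × 271 symbols = 542 bits.
Huffman merges:
merge D(31) and B(54): 85
merge A(63) and 85: 148
merge C(123) and 148: 271
Huffman total = 85 + 148 + 271 = 504 bits.
Saving = 542 − 504 = 38 bits.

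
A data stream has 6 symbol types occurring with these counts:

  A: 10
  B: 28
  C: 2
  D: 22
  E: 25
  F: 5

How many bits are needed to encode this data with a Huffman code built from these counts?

Merge the two smallest weights repeatedly:
combine C(2), F(5) → 7
combine 7, A(10) → 17
combine 17, D(22) → 39
combine E(25), B(28) → 53
combine 39, 53 → 92
Total encoded bits = sum of merged weights = 7 + 17 + 39 + 53 + 92 = 208.

208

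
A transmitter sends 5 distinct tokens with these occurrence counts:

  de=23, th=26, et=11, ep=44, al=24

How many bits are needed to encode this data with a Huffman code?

Merge the two smallest weights repeatedly:
merge et(11) and de(23): 34
merge al(24) and th(26): 50
merge 34 and ep(44): 78
merge 50 and 78: 128
The encoded length is the sum of every internal node's weight: 34 + 50 + 78 + 128 = 290 bits.

290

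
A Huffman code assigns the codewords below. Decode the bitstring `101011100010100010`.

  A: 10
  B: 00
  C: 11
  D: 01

AACABAABA

Read left to right; each codeword is recognised as soon as it completes (prefix code):
  10→A | 10→A | 11→C | 10→A | 00→B | 10→A | 10→A | 00→B | 10→A
Decoded message: AACABAABA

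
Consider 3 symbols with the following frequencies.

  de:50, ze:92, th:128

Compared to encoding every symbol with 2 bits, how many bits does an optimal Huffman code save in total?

Fixed-length: 2 bits × 270 symbols = 540 bits.
Huffman merges:
combine de(50), ze(92) → 142
combine th(128), 142 → 270
Huffman total = 142 + 270 = 412 bits.
Saving = 540 − 412 = 128 bits.

128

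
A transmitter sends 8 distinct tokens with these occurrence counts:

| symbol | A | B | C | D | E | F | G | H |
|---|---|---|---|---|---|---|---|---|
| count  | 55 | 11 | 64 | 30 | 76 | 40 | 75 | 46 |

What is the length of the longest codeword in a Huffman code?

4

Merge the two lowest-weight nodes at each step:
combine B(11), D(30) → 41
combine F(40), 41 → 81
combine H(46), A(55) → 101
combine C(64), G(75) → 139
combine E(76), 81 → 157
combine 101, 139 → 240
combine 157, 240 → 397
The first pair merged (B, D) ends up deepest, at depth 4.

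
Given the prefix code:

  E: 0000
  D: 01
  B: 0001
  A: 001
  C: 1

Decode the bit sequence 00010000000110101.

Read left to right; each codeword is recognised as soon as it completes (prefix code):
  0001→B | 0000→E | 0001→B | 1→C | 01→D | 01→D
Decoded message: BEBCDD

BEBCDD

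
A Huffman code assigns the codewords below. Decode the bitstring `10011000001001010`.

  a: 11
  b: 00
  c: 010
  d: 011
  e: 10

Read left to right; each codeword is recognised as soon as it completes (prefix code):
  10→e | 011→d | 00→b | 00→b | 010→c | 010→c | 10→e
Decoded message: edbbcce

edbbcce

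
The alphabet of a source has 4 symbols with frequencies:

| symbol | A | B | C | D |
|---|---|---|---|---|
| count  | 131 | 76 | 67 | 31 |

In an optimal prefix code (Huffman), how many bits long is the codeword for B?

2

Huffman merges, smallest pair first:
merge D(31) and C(67): 98
merge B(76) and 98: 174
merge A(131) and 174: 305
B sits 2 levels below the root, so its codeword is 2 bits.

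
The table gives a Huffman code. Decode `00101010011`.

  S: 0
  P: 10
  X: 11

SSPPPSX

Read left to right; each codeword is recognised as soon as it completes (prefix code):
  0→S | 0→S | 10→P | 10→P | 10→P | 0→S | 11→X
Decoded message: SSPPPSX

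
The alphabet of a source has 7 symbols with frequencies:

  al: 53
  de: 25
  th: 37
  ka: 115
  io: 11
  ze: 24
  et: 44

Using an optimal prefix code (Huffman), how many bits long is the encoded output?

792

Merge the two smallest weights repeatedly:
combine io(11), ze(24) → 35
combine de(25), 35 → 60
combine th(37), et(44) → 81
combine al(53), 60 → 113
combine 81, 113 → 194
combine ka(115), 194 → 309
Each symbol's bit-cost is frequency × depth; summing gives 792 bits (equivalently 35 + 60 + 81 + 113 + 194 + 309).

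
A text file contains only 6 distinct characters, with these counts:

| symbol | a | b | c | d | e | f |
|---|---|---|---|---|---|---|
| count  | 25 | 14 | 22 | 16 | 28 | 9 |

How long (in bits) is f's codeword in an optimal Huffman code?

3

Repeatedly merge the two smallest:
combine f(9), b(14) → 23
combine d(16), c(22) → 38
combine 23, a(25) → 48
combine e(28), 38 → 66
combine 48, 66 → 114
The subtree containing f is merged 3 times, so code length = 3.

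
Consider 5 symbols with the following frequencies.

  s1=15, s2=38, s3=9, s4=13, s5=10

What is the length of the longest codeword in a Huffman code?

3

Merge the two lowest-weight nodes at each step:
combine s3(9), s5(10) → 19
combine s4(13), s1(15) → 28
combine 19, 28 → 47
combine s2(38), 47 → 85
The first pair merged (s3, s5) ends up deepest, at depth 3.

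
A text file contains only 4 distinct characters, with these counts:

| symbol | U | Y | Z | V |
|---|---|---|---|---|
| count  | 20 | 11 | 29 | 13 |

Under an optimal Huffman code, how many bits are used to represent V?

Repeatedly merge the two smallest:
combine Y(11), V(13) → 24
combine U(20), 24 → 44
combine Z(29), 44 → 73
V's leaf is at depth 3, giving a 3-bit codeword.

3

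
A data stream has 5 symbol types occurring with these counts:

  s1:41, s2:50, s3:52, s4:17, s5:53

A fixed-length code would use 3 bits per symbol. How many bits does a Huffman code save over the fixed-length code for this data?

Fixed-length: 3 bits × 213 symbols = 639 bits.
Huffman merges:
s4(17) + s1(41) → 58
s2(50) + s3(52) → 102
s5(53) + 58 → 111
102 + 111 → 213
Huffman total = 58 + 102 + 111 + 213 = 484 bits.
Saving = 639 − 484 = 155 bits.

155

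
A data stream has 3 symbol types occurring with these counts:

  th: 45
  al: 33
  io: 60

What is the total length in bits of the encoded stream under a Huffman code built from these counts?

216

Merge the two smallest weights repeatedly:
al(33) + th(45) → 78
io(60) + 78 → 138
The encoded length is the sum of every internal node's weight: 78 + 138 = 216 bits.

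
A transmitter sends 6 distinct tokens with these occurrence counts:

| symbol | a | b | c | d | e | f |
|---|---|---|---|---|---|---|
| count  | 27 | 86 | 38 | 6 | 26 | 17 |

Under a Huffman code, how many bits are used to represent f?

Build the tree from the bottom:
combine d(6), f(17) → 23
combine 23, e(26) → 49
combine a(27), c(38) → 65
combine 49, 65 → 114
combine b(86), 114 → 200
f sits 4 levels below the root, so its codeword is 4 bits.

4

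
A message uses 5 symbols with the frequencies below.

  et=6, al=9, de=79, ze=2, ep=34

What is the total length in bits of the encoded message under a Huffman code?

Greedily combine the two least-frequent nodes:
ze(2) + et(6) → 8
8 + al(9) → 17
17 + ep(34) → 51
51 + de(79) → 130
Each symbol's bit-cost is frequency × depth; summing gives 206 bits (equivalently 8 + 17 + 51 + 130).

206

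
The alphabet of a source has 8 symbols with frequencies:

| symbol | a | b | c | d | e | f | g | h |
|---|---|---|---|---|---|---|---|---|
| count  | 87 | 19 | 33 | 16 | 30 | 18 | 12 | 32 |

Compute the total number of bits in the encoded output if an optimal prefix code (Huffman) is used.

682

Merge the two smallest weights repeatedly:
combine g(12), d(16) → 28
combine f(18), b(19) → 37
combine 28, e(30) → 58
combine h(32), c(33) → 65
combine 37, 58 → 95
combine 65, a(87) → 152
combine 95, 152 → 247
Total encoded bits = sum of merged weights = 28 + 37 + 58 + 65 + 95 + 152 + 247 = 682.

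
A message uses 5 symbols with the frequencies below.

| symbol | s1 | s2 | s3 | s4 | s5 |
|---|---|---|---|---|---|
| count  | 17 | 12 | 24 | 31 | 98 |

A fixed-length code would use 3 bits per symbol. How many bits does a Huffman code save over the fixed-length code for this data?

198

Fixed-length: 3 bits × 182 symbols = 546 bits.
Huffman merges:
merge s2(12) and s1(17): 29
merge s3(24) and 29: 53
merge s4(31) and 53: 84
merge 84 and s5(98): 182
Huffman total = 29 + 53 + 84 + 182 = 348 bits.
Saving = 546 − 348 = 198 bits.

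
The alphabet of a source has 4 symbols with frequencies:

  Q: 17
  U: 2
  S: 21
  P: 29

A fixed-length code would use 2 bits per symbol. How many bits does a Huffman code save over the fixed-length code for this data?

10

Fixed-length: 2 bits × 69 symbols = 138 bits.
Huffman merges:
combine U(2), Q(17) → 19
combine 19, S(21) → 40
combine P(29), 40 → 69
Huffman total = 19 + 40 + 69 = 128 bits.
Saving = 138 − 128 = 10 bits.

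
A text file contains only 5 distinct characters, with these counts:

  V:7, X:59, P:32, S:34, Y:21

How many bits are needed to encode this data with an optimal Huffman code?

Merge the two smallest weights repeatedly:
combine V(7), Y(21) → 28
combine 28, P(32) → 60
combine S(34), X(59) → 93
combine 60, 93 → 153
The encoded length is the sum of every internal node's weight: 28 + 60 + 93 + 153 = 334 bits.

334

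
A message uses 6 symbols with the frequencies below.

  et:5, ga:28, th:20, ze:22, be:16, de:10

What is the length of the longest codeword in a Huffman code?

4

Merge the two lowest-weight nodes at each step:
merge et(5) and de(10): 15
merge 15 and be(16): 31
merge th(20) and ze(22): 42
merge ga(28) and 31: 59
merge 42 and 59: 101
The rarest symbols sit at the bottom; the longest codeword is 4 bits.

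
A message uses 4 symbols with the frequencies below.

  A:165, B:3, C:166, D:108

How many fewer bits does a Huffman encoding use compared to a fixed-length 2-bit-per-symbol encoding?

Fixed-length: 2 bits × 442 symbols = 884 bits.
Huffman merges:
combine B(3), D(108) → 111
combine 111, A(165) → 276
combine C(166), 276 → 442
Huffman total = 111 + 276 + 442 = 829 bits.
Saving = 884 − 829 = 55 bits.

55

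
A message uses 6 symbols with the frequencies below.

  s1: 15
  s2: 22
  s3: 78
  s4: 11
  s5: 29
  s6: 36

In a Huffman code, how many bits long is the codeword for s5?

Build the tree from the bottom:
combine s4(11), s1(15) → 26
combine s2(22), 26 → 48
combine s5(29), s6(36) → 65
combine 48, 65 → 113
combine s3(78), 113 → 191
The subtree containing s5 is merged 3 times, so code length = 3.

3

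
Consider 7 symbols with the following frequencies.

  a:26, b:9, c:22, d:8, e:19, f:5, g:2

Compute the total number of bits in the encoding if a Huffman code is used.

228

Merge the two smallest weights repeatedly:
g(2) + f(5) → 7
7 + d(8) → 15
b(9) + 15 → 24
e(19) + c(22) → 41
24 + a(26) → 50
41 + 50 → 91
Each symbol's bit-cost is frequency × depth; summing gives 228 bits (equivalently 7 + 15 + 24 + 41 + 50 + 91).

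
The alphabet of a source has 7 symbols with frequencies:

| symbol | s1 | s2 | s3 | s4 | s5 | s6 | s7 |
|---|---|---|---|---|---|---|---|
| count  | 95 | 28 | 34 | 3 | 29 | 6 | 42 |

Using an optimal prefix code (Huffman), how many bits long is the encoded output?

Greedily combine the two least-frequent nodes:
s4(3) + s6(6) → 9
9 + s2(28) → 37
s5(29) + s3(34) → 63
37 + s7(42) → 79
63 + 79 → 142
s1(95) + 142 → 237
Each symbol's bit-cost is frequency × depth; summing gives 567 bits (equivalently 9 + 37 + 63 + 79 + 142 + 237).

567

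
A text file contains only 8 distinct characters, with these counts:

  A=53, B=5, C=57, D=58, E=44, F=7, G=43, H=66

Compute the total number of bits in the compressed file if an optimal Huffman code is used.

Merge the two smallest weights repeatedly:
combine B(5), F(7) → 12
combine 12, G(43) → 55
combine E(44), A(53) → 97
combine 55, C(57) → 112
combine D(58), H(66) → 124
combine 97, 112 → 209
combine 124, 209 → 333
Each symbol's bit-cost is frequency × depth; summing gives 942 bits (equivalently 12 + 55 + 97 + 112 + 124 + 209 + 333).

942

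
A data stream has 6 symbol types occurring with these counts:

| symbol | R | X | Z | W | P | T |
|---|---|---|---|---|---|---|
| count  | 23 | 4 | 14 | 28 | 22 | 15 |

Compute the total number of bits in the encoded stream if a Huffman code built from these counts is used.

Greedily combine the two least-frequent nodes:
X(4) + Z(14) → 18
T(15) + 18 → 33
P(22) + R(23) → 45
W(28) + 33 → 61
45 + 61 → 106
Total encoded bits = sum of merged weights = 18 + 33 + 45 + 61 + 106 = 263.

263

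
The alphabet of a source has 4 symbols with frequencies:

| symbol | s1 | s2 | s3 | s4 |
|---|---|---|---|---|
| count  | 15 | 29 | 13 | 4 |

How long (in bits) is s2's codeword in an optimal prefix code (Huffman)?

Build the tree from the bottom:
s4(4) + s3(13) → 17
s1(15) + 17 → 32
s2(29) + 32 → 61
s2 is merged only at the final step, so code length = 1.

1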